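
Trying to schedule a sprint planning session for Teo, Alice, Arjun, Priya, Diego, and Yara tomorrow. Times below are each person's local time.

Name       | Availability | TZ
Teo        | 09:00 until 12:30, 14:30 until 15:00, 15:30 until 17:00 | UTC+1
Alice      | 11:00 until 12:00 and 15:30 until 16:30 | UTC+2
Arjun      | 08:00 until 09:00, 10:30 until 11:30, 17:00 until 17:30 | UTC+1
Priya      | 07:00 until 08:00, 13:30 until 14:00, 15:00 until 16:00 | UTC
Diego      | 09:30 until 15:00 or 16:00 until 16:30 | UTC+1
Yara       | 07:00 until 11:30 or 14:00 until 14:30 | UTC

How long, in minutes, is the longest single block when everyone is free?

Teo in UTC: 08:00-11:30, 13:30-14:00, 14:30-16:00 (subtract 1h to convert from UTC+1).
Alice in UTC: 09:00-10:00, 13:30-14:30 (subtract 2h to convert from UTC+2).
Arjun in UTC: 07:00-08:00, 09:30-10:30, 16:00-16:30 (subtract 1h to convert from UTC+1).
Priya in UTC: 07:00-08:00, 13:30-14:00, 15:00-16:00.
Diego in UTC: 08:30-14:00, 15:00-15:30 (subtract 1h to convert from UTC+1).
Yara in UTC: 07:00-11:30, 14:00-14:30.
Teo ∩ Alice: 09:00-10:00, 13:30-14:00.
Teo ∩ Alice ∩ Arjun: 09:30-10:00.
Teo ∩ Alice ∩ Arjun ∩ Priya: ∅.
Teo ∩ Alice ∩ Arjun ∩ Priya ∩ Diego: ∅.
Teo ∩ Alice ∩ Arjun ∩ Priya ∩ Diego ∩ Yara: ∅.
There is no time when everyone is free.
No common window exists, so the longest block is 0 minutes.

0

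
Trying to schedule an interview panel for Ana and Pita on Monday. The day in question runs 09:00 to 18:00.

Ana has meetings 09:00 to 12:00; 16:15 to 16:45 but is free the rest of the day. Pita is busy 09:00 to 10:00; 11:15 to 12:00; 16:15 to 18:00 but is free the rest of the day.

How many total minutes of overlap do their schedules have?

Ana free: 12:00-16:15, 16:45-18:00 (invert busy blocks within the working day).
Pita free: 10:00-11:15, 12:00-16:15 (invert busy blocks within the working day).
Ana ∩ Pita: 12:00-16:15.
That's a single block of 255 minutes.

255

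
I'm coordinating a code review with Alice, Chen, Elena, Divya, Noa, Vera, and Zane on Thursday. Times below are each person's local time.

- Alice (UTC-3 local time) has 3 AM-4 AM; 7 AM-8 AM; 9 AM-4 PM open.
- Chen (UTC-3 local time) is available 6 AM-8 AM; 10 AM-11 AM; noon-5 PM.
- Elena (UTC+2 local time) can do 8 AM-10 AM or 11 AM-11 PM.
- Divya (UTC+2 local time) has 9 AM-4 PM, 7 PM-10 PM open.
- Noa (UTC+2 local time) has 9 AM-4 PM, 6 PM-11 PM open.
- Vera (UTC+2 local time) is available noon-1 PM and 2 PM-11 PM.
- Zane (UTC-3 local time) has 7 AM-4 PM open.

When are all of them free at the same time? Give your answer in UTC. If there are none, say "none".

10:00-11:00, 13:00-14:00, 17:00-19:00

Alice in UTC: 06:00-07:00, 10:00-11:00, 12:00-19:00 (add 3h to convert from UTC-3).
Chen in UTC: 09:00-11:00, 13:00-14:00, 15:00-20:00 (add 3h to convert from UTC-3).
Elena in UTC: 06:00-08:00, 09:00-21:00 (subtract 2h to convert from UTC+2).
Divya in UTC: 07:00-14:00, 17:00-20:00 (subtract 2h to convert from UTC+2).
Noa in UTC: 07:00-14:00, 16:00-21:00 (subtract 2h to convert from UTC+2).
Vera in UTC: 10:00-11:00, 12:00-21:00 (subtract 2h to convert from UTC+2).
Zane in UTC: 10:00-19:00 (add 3h to convert from UTC-3).
Alice ∩ Chen: 10:00-11:00, 13:00-14:00, 15:00-19:00.
Alice ∩ Chen ∩ Elena: 10:00-11:00, 13:00-14:00, 15:00-19:00.
Alice ∩ Chen ∩ Elena ∩ Divya: 10:00-11:00, 13:00-14:00, 17:00-19:00.
Alice ∩ Chen ∩ Elena ∩ Divya ∩ Noa: 10:00-11:00, 13:00-14:00, 17:00-19:00.
Alice ∩ Chen ∩ Elena ∩ Divya ∩ Noa ∩ Vera: 10:00-11:00, 13:00-14:00, 17:00-19:00.
Alice ∩ Chen ∩ Elena ∩ Divya ∩ Noa ∩ Vera ∩ Zane: 10:00-11:00, 13:00-14:00, 17:00-19:00.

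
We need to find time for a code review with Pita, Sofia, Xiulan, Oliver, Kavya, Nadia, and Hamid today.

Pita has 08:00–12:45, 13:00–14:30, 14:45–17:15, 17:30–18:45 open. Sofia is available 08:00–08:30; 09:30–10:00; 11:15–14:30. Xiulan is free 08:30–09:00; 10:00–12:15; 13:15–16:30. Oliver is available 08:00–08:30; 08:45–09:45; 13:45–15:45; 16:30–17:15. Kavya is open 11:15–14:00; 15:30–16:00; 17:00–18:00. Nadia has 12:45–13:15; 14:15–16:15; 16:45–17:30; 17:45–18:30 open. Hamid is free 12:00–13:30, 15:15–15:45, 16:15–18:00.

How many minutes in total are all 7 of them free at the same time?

Pita ∩ Sofia: 08:00-08:30, 09:30-10:00, 11:15-12:45, 13:00-14:30.
Pita ∩ Sofia ∩ Xiulan: 11:15-12:15, 13:15-14:30.
Pita ∩ Sofia ∩ Xiulan ∩ Oliver: 13:45-14:30.
Pita ∩ Sofia ∩ Xiulan ∩ Oliver ∩ Kavya: 13:45-14:00.
Pita ∩ Sofia ∩ Xiulan ∩ Oliver ∩ Kavya ∩ Nadia: ∅.
Pita ∩ Sofia ∩ Xiulan ∩ Oliver ∩ Kavya ∩ Nadia ∩ Hamid: ∅.
There is no time when everyone is free.
There is no common window, so the total is 0 minutes.

0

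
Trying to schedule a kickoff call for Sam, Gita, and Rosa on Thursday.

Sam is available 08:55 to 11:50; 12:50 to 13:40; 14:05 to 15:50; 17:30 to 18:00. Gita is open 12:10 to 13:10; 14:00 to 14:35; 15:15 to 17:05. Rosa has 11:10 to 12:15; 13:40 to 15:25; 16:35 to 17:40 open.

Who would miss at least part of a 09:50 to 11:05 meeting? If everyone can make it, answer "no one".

Gita, Rosa

Sam: free for 09:50-11:05. Gita: not fully free for 09:50-11:05. Rosa: not fully free for 09:50-11:05.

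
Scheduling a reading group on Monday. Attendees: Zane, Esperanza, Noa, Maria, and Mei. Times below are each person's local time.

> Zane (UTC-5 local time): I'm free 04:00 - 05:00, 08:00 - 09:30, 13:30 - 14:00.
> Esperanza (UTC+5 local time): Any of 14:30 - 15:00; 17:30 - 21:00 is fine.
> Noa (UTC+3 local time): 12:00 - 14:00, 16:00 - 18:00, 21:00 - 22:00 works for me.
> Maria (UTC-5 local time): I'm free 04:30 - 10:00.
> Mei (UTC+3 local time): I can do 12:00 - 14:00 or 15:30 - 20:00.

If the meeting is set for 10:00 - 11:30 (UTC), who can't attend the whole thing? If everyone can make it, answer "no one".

Esperanza, Mei, Noa, Zane

Zane in UTC: 09:00-10:00, 13:00-14:30, 18:30-19:00 (add 5h to convert from UTC-5).
Esperanza in UTC: 09:30-10:00, 12:30-16:00 (subtract 5h to convert from UTC+5).
Noa in UTC: 09:00-11:00, 13:00-15:00, 18:00-19:00 (subtract 3h to convert from UTC+3).
Maria in UTC: 09:30-15:00 (add 5h to convert from UTC-5).
Mei in UTC: 09:00-11:00, 12:30-17:00 (subtract 3h to convert from UTC+3).
Zane: not fully free for 10:00-11:30. Esperanza: not fully free for 10:00-11:30. Noa: not fully free for 10:00-11:30. Maria: free for 10:00-11:30. Mei: not fully free for 10:00-11:30.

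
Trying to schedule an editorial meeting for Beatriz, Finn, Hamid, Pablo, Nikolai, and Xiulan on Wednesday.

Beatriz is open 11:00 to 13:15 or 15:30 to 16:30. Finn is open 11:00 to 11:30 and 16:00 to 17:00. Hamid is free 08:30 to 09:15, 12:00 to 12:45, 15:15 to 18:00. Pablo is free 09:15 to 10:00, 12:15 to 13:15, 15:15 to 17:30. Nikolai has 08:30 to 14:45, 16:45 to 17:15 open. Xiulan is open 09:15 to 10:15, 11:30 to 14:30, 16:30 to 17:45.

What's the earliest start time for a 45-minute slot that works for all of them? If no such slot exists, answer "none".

none

Beatriz ∩ Finn: 11:00-11:30, 16:00-16:30.
Beatriz ∩ Finn ∩ Hamid: 16:00-16:30.
Beatriz ∩ Finn ∩ Hamid ∩ Pablo: 16:00-16:30.
Beatriz ∩ Finn ∩ Hamid ∩ Pablo ∩ Nikolai: ∅.
Beatriz ∩ Finn ∩ Hamid ∩ Pablo ∩ Nikolai ∩ Xiulan: ∅.
There is no time when everyone is free.
No common window is at least 45 minutes long.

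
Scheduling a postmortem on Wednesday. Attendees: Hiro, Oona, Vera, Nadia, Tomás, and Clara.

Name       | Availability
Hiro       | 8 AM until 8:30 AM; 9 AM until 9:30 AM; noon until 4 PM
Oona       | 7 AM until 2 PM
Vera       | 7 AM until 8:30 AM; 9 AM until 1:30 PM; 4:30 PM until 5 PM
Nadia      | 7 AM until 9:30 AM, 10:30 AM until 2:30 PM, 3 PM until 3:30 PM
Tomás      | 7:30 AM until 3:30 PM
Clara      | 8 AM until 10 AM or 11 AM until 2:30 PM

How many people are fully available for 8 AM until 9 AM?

4

Oona, Nadia, Tomás, and Clara can make the full 08:00-09:00 slot — that's 4.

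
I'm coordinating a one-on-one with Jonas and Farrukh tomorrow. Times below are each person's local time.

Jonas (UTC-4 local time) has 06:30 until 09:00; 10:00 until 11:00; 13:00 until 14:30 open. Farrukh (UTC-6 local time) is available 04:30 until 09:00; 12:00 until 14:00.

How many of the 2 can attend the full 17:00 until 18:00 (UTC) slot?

1

Jonas in UTC: 10:30-13:00, 14:00-15:00, 17:00-18:30 (add 4h to convert from UTC-4).
Farrukh in UTC: 10:30-15:00, 18:00-20:00 (add 6h to convert from UTC-6).
Jonas can make the full 17:00-18:00 slot — that's 1.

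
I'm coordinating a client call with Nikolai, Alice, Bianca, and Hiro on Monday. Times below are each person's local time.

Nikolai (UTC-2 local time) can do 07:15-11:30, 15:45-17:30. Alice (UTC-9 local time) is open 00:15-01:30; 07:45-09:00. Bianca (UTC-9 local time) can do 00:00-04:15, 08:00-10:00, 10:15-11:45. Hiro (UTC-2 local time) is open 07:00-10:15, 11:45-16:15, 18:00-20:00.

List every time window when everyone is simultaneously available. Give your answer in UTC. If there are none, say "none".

Nikolai in UTC: 09:15-13:30, 17:45-19:30 (add 2h to convert from UTC-2).
Alice in UTC: 09:15-10:30, 16:45-18:00 (add 9h to convert from UTC-9).
Bianca in UTC: 09:00-13:15, 17:00-19:00, 19:15-20:45 (add 9h to convert from UTC-9).
Hiro in UTC: 09:00-12:15, 13:45-18:15, 20:00-22:00 (add 2h to convert from UTC-2).
Nikolai ∩ Alice: 09:15-10:30, 17:45-18:00.
Nikolai ∩ Alice ∩ Bianca: 09:15-10:30, 17:45-18:00.
Nikolai ∩ Alice ∩ Bianca ∩ Hiro: 09:15-10:30, 17:45-18:00.

09:15-10:30, 17:45-18:00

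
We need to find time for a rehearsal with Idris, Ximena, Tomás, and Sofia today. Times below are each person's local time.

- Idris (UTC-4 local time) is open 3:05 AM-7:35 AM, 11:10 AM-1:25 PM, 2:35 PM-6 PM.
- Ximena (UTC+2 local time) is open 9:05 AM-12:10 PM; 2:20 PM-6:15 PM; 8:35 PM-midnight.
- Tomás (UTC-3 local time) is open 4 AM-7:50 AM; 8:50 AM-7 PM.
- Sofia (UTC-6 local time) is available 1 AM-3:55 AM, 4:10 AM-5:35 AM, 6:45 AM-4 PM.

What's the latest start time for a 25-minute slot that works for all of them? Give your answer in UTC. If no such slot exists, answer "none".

21:35

Idris in UTC: 07:05-11:35, 15:10-17:25, 18:35-22:00 (add 4h to convert from UTC-4).
Ximena in UTC: 07:05-10:10, 12:20-16:15, 18:35-22:00 (subtract 2h to convert from UTC+2).
Tomás in UTC: 07:00-10:50, 11:50-22:00 (add 3h to convert from UTC-3).
Sofia in UTC: 07:00-09:55, 10:10-11:35, 12:45-22:00 (add 6h to convert from UTC-6).
Idris ∩ Ximena: 07:05-10:10, 15:10-16:15, 18:35-22:00.
Idris ∩ Ximena ∩ Tomás: 07:05-10:10, 15:10-16:15, 18:35-22:00.
Idris ∩ Ximena ∩ Tomás ∩ Sofia: 07:05-09:55, 15:10-16:15, 18:35-22:00.
The last common window of at least 25 minutes is 18:35-22:00; a 25-minute meeting can start as late as 21:35 and still end by 22:00.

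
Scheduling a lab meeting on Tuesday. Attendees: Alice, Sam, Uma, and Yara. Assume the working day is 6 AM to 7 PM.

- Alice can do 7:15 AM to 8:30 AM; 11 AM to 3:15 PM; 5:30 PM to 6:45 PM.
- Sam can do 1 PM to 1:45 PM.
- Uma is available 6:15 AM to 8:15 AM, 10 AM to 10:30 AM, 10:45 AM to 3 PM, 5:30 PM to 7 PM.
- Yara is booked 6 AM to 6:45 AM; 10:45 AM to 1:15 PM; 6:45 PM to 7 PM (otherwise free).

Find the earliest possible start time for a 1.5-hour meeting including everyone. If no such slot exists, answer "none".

none

Alice free: 07:15-08:30, 11:00-15:15, 17:30-18:45.
Sam free: 13:00-13:45.
Uma free: 06:15-08:15, 10:00-10:30, 10:45-15:00, 17:30-19:00.
Yara free: 06:45-10:45, 13:15-18:45 (invert busy blocks within the working day).
Alice ∩ Sam: 13:00-13:45.
Alice ∩ Sam ∩ Uma: 13:00-13:45.
Alice ∩ Sam ∩ Uma ∩ Yara: 13:15-13:45.
No common window is at least 90 minutes long.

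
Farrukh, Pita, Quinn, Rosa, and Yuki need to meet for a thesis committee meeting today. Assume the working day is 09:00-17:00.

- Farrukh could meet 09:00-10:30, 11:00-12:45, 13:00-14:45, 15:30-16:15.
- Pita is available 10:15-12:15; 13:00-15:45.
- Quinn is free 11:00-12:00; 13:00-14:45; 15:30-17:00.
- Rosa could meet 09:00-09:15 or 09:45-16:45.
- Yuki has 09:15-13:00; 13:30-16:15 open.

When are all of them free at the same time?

11:00-12:00, 13:30-14:45, 15:30-15:45

Farrukh ∩ Pita: 10:15-10:30, 11:00-12:15, 13:00-14:45, 15:30-15:45.
Farrukh ∩ Pita ∩ Quinn: 11:00-12:00, 13:00-14:45, 15:30-15:45.
Farrukh ∩ Pita ∩ Quinn ∩ Rosa: 11:00-12:00, 13:00-14:45, 15:30-15:45.
Farrukh ∩ Pita ∩ Quinn ∩ Rosa ∩ Yuki: 11:00-12:00, 13:30-14:45, 15:30-15:45.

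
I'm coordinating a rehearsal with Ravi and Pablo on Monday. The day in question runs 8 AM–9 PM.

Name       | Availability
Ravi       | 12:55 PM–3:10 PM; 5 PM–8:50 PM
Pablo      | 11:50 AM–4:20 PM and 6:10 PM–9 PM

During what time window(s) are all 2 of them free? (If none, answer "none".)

12:55-15:10, 18:10-20:50

Ravi ∩ Pablo: 12:55-15:10, 18:10-20:50.
So the common availability across everyone is 12:55-15:10, 18:10-20:50.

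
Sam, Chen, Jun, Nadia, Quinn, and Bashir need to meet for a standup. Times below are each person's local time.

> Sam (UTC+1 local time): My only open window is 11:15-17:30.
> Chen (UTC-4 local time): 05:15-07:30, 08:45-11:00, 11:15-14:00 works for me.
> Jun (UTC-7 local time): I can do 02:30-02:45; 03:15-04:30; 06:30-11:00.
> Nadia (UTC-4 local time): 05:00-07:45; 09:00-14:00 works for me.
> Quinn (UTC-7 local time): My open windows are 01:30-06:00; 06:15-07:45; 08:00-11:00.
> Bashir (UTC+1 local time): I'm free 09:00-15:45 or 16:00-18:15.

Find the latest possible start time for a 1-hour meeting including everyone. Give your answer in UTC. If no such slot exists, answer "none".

Sam in UTC: 10:15-16:30 (subtract 1h to convert from UTC+1).
Chen in UTC: 09:15-11:30, 12:45-15:00, 15:15-18:00 (add 4h to convert from UTC-4).
Jun in UTC: 09:30-09:45, 10:15-11:30, 13:30-18:00 (add 7h to convert from UTC-7).
Nadia in UTC: 09:00-11:45, 13:00-18:00 (add 4h to convert from UTC-4).
Quinn in UTC: 08:30-13:00, 13:15-14:45, 15:00-18:00 (add 7h to convert from UTC-7).
Bashir in UTC: 08:00-14:45, 15:00-17:15 (subtract 1h to convert from UTC+1).
Sam ∩ Chen: 10:15-11:30, 12:45-15:00, 15:15-16:30.
Sam ∩ Chen ∩ Jun: 10:15-11:30, 13:30-15:00, 15:15-16:30.
Sam ∩ Chen ∩ Jun ∩ Nadia: 10:15-11:30, 13:30-15:00, 15:15-16:30.
Sam ∩ Chen ∩ Jun ∩ Nadia ∩ Quinn: 10:15-11:30, 13:30-14:45, 15:15-16:30.
Sam ∩ Chen ∩ Jun ∩ Nadia ∩ Quinn ∩ Bashir: 10:15-11:30, 13:30-14:45, 15:15-16:30.
Those are the intersection windows.
The last common window of at least 60 minutes is 15:15-16:30; a 60-minute meeting can start as late as 15:30 and still end by 16:30.

15:30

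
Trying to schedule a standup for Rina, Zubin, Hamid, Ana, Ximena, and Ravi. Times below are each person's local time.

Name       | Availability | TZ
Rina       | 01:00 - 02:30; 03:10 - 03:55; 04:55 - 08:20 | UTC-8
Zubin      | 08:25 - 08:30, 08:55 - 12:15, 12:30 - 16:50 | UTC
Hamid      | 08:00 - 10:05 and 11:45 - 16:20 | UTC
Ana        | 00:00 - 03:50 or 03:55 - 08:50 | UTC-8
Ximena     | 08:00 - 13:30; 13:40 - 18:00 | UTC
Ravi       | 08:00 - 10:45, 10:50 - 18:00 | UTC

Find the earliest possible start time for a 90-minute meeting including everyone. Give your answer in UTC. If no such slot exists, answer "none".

13:40

Rina in UTC: 09:00-10:30, 11:10-11:55, 12:55-16:20 (add 8h to convert from UTC-8).
Zubin in UTC: 08:25-08:30, 08:55-12:15, 12:30-16:50.
Hamid in UTC: 08:00-10:05, 11:45-16:20.
Ana in UTC: 08:00-11:50, 11:55-16:50 (add 8h to convert from UTC-8).
Ximena in UTC: 08:00-13:30, 13:40-18:00.
Ravi in UTC: 08:00-10:45, 10:50-18:00.
Rina ∩ Zubin: 09:00-10:30, 11:10-11:55, 12:55-16:20.
Rina ∩ Zubin ∩ Hamid: 09:00-10:05, 11:45-11:55, 12:55-16:20.
Rina ∩ Zubin ∩ Hamid ∩ Ana: 09:00-10:05, 11:45-11:50, 12:55-16:20.
Rina ∩ Zubin ∩ Hamid ∩ Ana ∩ Ximena: 09:00-10:05, 11:45-11:50, 12:55-13:30, 13:40-16:20.
Rina ∩ Zubin ∩ Hamid ∩ Ana ∩ Ximena ∩ Ravi: 09:00-10:05, 11:45-11:50, 12:55-13:30, 13:40-16:20.
The first common window of at least 90 minutes is 13:40-16:20, so the earliest start is 13:40.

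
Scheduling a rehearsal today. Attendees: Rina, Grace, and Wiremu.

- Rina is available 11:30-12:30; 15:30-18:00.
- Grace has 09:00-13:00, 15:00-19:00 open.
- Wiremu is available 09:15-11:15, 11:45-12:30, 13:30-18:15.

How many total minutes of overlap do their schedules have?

195

Rina ∩ Grace: 11:30-12:30, 15:30-18:00.
Rina ∩ Grace ∩ Wiremu: 11:45-12:30, 15:30-18:00.
So the common availability across everyone is 11:45-12:30, 15:30-18:00.
Summing the common windows: 45 + 150 = 195 minutes.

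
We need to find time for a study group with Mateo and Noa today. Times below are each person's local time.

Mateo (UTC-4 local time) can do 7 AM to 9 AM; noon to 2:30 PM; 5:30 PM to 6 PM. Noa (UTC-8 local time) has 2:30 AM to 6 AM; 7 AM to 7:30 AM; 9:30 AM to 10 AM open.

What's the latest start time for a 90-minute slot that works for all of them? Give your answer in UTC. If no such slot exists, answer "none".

11:30

Mateo in UTC: 11:00-13:00, 16:00-18:30, 21:30-22:00 (add 4h to convert from UTC-4).
Noa in UTC: 10:30-14:00, 15:00-15:30, 17:30-18:00 (add 8h to convert from UTC-8).
Mateo ∩ Noa: 11:00-13:00, 17:30-18:00.
The last common window of at least 90 minutes is 11:00-13:00; a 90-minute meeting can start as late as 11:30 and still end by 13:00.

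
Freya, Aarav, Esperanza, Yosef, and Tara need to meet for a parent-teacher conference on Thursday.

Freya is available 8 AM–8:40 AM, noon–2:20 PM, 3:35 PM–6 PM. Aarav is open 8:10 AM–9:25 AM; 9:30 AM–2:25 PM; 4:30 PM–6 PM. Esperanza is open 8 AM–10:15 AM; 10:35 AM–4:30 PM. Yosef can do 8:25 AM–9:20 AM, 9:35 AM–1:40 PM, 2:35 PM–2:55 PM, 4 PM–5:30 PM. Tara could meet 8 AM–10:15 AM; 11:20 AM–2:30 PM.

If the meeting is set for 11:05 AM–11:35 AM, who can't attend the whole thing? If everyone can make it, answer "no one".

Freya: not fully free for 11:05-11:35. Aarav: free for 11:05-11:35. Esperanza: free for 11:05-11:35. Yosef: free for 11:05-11:35. Tara: not fully free for 11:05-11:35.

Freya, Tara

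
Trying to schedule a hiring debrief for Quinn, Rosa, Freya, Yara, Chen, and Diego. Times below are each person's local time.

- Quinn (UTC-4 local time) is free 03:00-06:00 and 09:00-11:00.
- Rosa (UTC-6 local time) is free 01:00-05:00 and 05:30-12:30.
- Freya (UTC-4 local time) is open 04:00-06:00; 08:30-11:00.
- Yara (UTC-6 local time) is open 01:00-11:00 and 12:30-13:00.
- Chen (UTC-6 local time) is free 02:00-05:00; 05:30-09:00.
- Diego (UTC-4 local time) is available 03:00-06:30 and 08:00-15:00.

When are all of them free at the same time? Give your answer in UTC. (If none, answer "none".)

08:00-10:00, 13:00-15:00

Quinn in UTC: 07:00-10:00, 13:00-15:00 (add 4h to convert from UTC-4).
Rosa in UTC: 07:00-11:00, 11:30-18:30 (add 6h to convert from UTC-6).
Freya in UTC: 08:00-10:00, 12:30-15:00 (add 4h to convert from UTC-4).
Yara in UTC: 07:00-17:00, 18:30-19:00 (add 6h to convert from UTC-6).
Chen in UTC: 08:00-11:00, 11:30-15:00 (add 6h to convert from UTC-6).
Diego in UTC: 07:00-10:30, 12:00-19:00 (add 4h to convert from UTC-4).
Quinn ∩ Rosa: 07:00-10:00, 13:00-15:00.
Quinn ∩ Rosa ∩ Freya: 08:00-10:00, 13:00-15:00.
Quinn ∩ Rosa ∩ Freya ∩ Yara: 08:00-10:00, 13:00-15:00.
Quinn ∩ Rosa ∩ Freya ∩ Yara ∩ Chen: 08:00-10:00, 13:00-15:00.
Quinn ∩ Rosa ∩ Freya ∩ Yara ∩ Chen ∩ Diego: 08:00-10:00, 13:00-15:00.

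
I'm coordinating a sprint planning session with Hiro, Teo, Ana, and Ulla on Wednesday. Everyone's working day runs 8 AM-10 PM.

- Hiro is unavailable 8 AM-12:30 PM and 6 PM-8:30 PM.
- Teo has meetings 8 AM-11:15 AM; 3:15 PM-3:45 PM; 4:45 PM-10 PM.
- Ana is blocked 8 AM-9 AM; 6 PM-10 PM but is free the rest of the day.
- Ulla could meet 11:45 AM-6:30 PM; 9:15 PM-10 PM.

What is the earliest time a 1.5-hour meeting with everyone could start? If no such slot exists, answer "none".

12:30

Hiro free: 12:30-18:00, 20:30-22:00 (invert busy blocks within the working day).
Teo free: 11:15-15:15, 15:45-16:45 (invert busy blocks within the working day).
Ana free: 09:00-18:00 (invert busy blocks within the working day).
Ulla free: 11:45-18:30, 21:15-22:00.
Hiro ∩ Teo: 12:30-15:15, 15:45-16:45.
Hiro ∩ Teo ∩ Ana: 12:30-15:15, 15:45-16:45.
Hiro ∩ Teo ∩ Ana ∩ Ulla: 12:30-15:15, 15:45-16:45.
So the common availability across everyone is 12:30-15:15, 15:45-16:45.
The first common window of at least 90 minutes is 12:30-15:15, so the earliest start is 12:30.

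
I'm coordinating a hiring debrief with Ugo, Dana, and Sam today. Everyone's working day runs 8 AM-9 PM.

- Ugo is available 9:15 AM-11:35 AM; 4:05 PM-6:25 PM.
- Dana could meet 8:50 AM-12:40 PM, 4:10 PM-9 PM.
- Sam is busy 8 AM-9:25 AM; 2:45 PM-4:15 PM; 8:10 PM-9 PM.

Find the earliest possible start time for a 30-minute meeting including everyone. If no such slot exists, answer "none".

09:25

Ugo free: 09:15-11:35, 16:05-18:25.
Dana free: 08:50-12:40, 16:10-21:00.
Sam free: 09:25-14:45, 16:15-20:10 (invert busy blocks within the working day).
Ugo ∩ Dana: 09:15-11:35, 16:10-18:25.
Ugo ∩ Dana ∩ Sam: 09:25-11:35, 16:15-18:25.
The first common window of at least 30 minutes is 09:25-11:35, so the earliest start is 09:25.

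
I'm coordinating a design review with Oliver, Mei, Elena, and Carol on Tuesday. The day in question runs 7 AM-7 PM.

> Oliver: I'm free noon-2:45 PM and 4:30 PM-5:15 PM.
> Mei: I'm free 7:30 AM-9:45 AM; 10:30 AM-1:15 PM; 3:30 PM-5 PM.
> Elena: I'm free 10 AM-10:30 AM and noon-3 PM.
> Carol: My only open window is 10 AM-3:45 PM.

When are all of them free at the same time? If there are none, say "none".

12:00-13:15

Oliver ∩ Mei: 12:00-13:15, 16:30-17:00.
Oliver ∩ Mei ∩ Elena: 12:00-13:15.
Oliver ∩ Mei ∩ Elena ∩ Carol: 12:00-13:15.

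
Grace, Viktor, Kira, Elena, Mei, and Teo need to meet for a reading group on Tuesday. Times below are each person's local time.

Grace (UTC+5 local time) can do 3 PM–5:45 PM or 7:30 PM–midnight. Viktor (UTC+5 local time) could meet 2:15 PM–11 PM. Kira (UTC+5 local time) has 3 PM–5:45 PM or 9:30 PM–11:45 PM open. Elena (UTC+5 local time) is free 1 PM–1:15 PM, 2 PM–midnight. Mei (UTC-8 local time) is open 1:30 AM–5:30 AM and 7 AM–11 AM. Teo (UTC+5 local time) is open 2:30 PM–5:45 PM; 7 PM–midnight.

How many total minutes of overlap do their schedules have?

Grace in UTC: 10:00-12:45, 14:30-19:00 (subtract 5h to convert from UTC+5).
Viktor in UTC: 09:15-18:00 (subtract 5h to convert from UTC+5).
Kira in UTC: 10:00-12:45, 16:30-18:45 (subtract 5h to convert from UTC+5).
Elena in UTC: 08:00-08:15, 09:00-19:00 (subtract 5h to convert from UTC+5).
Mei in UTC: 09:30-13:30, 15:00-19:00 (add 8h to convert from UTC-8).
Teo in UTC: 09:30-12:45, 14:00-19:00 (subtract 5h to convert from UTC+5).
Grace ∩ Viktor: 10:00-12:45, 14:30-18:00.
Grace ∩ Viktor ∩ Kira: 10:00-12:45, 16:30-18:00.
Grace ∩ Viktor ∩ Kira ∩ Elena: 10:00-12:45, 16:30-18:00.
Grace ∩ Viktor ∩ Kira ∩ Elena ∩ Mei: 10:00-12:45, 16:30-18:00.
Grace ∩ Viktor ∩ Kira ∩ Elena ∩ Mei ∩ Teo: 10:00-12:45, 16:30-18:00.
So the common availability across everyone is 10:00-12:45, 16:30-18:00.
Summing the common windows: 165 + 90 = 255 minutes.

255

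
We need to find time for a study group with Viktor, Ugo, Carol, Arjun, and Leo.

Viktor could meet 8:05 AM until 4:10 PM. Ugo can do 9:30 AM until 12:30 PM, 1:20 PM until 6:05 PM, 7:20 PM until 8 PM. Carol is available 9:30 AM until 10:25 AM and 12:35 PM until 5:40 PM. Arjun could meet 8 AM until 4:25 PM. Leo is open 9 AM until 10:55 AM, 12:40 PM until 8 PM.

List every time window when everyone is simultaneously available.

09:30-10:25, 13:20-16:10

Viktor ∩ Ugo: 09:30-12:30, 13:20-16:10.
Viktor ∩ Ugo ∩ Carol: 09:30-10:25, 13:20-16:10.
Viktor ∩ Ugo ∩ Carol ∩ Arjun: 09:30-10:25, 13:20-16:10.
Viktor ∩ Ugo ∩ Carol ∩ Arjun ∩ Leo: 09:30-10:25, 13:20-16:10.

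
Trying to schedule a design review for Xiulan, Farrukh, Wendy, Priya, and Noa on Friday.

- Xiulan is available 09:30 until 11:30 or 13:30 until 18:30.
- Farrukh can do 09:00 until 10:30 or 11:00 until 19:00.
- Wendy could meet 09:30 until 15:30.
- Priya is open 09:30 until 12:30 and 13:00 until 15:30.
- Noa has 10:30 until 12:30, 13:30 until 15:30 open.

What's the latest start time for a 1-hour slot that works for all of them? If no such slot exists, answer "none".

14:30

Xiulan ∩ Farrukh: 09:30-10:30, 11:00-11:30, 13:30-18:30.
Xiulan ∩ Farrukh ∩ Wendy: 09:30-10:30, 11:00-11:30, 13:30-15:30.
Xiulan ∩ Farrukh ∩ Wendy ∩ Priya: 09:30-10:30, 11:00-11:30, 13:30-15:30.
Xiulan ∩ Farrukh ∩ Wendy ∩ Priya ∩ Noa: 11:00-11:30, 13:30-15:30.
So the common availability across everyone is 11:00-11:30, 13:30-15:30.
The last common window of at least 60 minutes is 13:30-15:30; a 60-minute meeting can start as late as 14:30 and still end by 15:30.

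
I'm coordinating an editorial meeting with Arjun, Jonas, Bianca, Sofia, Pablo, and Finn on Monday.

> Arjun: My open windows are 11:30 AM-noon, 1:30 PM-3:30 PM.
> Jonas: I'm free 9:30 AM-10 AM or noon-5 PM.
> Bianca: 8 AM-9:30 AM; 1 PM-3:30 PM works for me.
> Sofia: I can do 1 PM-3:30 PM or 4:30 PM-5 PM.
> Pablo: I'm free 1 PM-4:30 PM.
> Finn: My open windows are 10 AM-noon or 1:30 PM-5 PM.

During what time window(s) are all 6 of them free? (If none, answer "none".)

13:30-15:30

Arjun ∩ Jonas: 13:30-15:30.
Arjun ∩ Jonas ∩ Bianca: 13:30-15:30.
Arjun ∩ Jonas ∩ Bianca ∩ Sofia: 13:30-15:30.
Arjun ∩ Jonas ∩ Bianca ∩ Sofia ∩ Pablo: 13:30-15:30.
Arjun ∩ Jonas ∩ Bianca ∩ Sofia ∩ Pablo ∩ Finn: 13:30-15:30.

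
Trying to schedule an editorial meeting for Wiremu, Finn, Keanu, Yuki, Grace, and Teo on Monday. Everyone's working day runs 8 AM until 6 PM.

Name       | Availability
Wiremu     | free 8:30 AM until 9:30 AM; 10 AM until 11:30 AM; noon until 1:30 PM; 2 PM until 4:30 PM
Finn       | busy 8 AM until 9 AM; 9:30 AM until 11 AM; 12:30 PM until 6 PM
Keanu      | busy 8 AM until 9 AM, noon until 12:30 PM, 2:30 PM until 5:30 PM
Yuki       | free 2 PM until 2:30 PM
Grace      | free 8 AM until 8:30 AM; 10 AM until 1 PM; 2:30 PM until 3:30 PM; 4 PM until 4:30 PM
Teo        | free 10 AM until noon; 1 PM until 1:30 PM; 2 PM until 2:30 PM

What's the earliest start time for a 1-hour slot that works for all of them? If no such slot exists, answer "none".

Wiremu free: 08:30-09:30, 10:00-11:30, 12:00-13:30, 14:00-16:30.
Finn free: 09:00-09:30, 11:00-12:30 (invert busy blocks within the working day).
Keanu free: 09:00-12:00, 12:30-14:30, 17:30-18:00 (invert busy blocks within the working day).
Yuki free: 14:00-14:30.
Grace free: 08:00-08:30, 10:00-13:00, 14:30-15:30, 16:00-16:30.
Teo free: 10:00-12:00, 13:00-13:30, 14:00-14:30.
Wiremu ∩ Finn: 09:00-09:30, 11:00-11:30, 12:00-12:30.
Wiremu ∩ Finn ∩ Keanu: 09:00-09:30, 11:00-11:30.
Wiremu ∩ Finn ∩ Keanu ∩ Yuki: ∅.
Wiremu ∩ Finn ∩ Keanu ∩ Yuki ∩ Grace: ∅.
Wiremu ∩ Finn ∩ Keanu ∩ Yuki ∩ Grace ∩ Teo: ∅.
There is no time when everyone is free.
No common window is at least 60 minutes long.

none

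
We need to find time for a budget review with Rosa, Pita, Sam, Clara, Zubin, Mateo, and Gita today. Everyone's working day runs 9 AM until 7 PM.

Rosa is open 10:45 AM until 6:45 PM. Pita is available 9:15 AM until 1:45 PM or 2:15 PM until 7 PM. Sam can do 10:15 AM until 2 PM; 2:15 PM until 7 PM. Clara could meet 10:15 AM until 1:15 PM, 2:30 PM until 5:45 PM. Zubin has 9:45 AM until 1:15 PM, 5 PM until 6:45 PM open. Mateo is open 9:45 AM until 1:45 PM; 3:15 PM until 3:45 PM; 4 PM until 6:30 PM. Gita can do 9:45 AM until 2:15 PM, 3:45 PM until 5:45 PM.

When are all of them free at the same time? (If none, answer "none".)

Rosa ∩ Pita: 10:45-13:45, 14:15-18:45.
Rosa ∩ Pita ∩ Sam: 10:45-13:45, 14:15-18:45.
Rosa ∩ Pita ∩ Sam ∩ Clara: 10:45-13:15, 14:30-17:45.
Rosa ∩ Pita ∩ Sam ∩ Clara ∩ Zubin: 10:45-13:15, 17:00-17:45.
Rosa ∩ Pita ∩ Sam ∩ Clara ∩ Zubin ∩ Mateo: 10:45-13:15, 17:00-17:45.
Rosa ∩ Pita ∩ Sam ∩ Clara ∩ Zubin ∩ Mateo ∩ Gita: 10:45-13:15, 17:00-17:45.

10:45-13:15, 17:00-17:45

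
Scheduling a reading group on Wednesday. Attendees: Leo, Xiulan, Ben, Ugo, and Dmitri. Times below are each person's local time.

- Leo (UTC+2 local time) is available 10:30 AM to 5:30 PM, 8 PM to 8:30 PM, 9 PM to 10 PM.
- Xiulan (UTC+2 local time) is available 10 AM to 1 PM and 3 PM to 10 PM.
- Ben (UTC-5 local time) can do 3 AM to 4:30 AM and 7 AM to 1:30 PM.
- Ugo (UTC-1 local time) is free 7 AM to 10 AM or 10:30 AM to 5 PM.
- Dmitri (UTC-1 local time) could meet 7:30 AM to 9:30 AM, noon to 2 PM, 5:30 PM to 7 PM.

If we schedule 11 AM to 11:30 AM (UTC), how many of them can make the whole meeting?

Leo in UTC: 08:30-15:30, 18:00-18:30, 19:00-20:00 (subtract 2h to convert from UTC+2).
Xiulan in UTC: 08:00-11:00, 13:00-20:00 (subtract 2h to convert from UTC+2).
Ben in UTC: 08:00-09:30, 12:00-18:30 (add 5h to convert from UTC-5).
Ugo in UTC: 08:00-11:00, 11:30-18:00 (add 1h to convert from UTC-1).
Dmitri in UTC: 08:30-10:30, 13:00-15:00, 18:30-20:00 (add 1h to convert from UTC-1).
Leo can make the full 11:00-11:30 slot — that's 1.

1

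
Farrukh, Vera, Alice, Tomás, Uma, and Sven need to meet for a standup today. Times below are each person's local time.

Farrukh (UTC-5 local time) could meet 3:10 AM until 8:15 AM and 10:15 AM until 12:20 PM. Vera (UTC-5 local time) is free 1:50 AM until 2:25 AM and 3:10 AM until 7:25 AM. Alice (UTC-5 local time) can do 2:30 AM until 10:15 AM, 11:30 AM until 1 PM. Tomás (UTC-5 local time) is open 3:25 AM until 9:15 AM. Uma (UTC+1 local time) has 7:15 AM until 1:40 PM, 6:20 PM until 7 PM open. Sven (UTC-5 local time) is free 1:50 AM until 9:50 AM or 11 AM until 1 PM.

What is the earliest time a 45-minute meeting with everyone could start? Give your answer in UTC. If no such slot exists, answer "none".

08:25

Farrukh in UTC: 08:10-13:15, 15:15-17:20 (add 5h to convert from UTC-5).
Vera in UTC: 06:50-07:25, 08:10-12:25 (add 5h to convert from UTC-5).
Alice in UTC: 07:30-15:15, 16:30-18:00 (add 5h to convert from UTC-5).
Tomás in UTC: 08:25-14:15 (add 5h to convert from UTC-5).
Uma in UTC: 06:15-12:40, 17:20-18:00 (subtract 1h to convert from UTC+1).
Sven in UTC: 06:50-14:50, 16:00-18:00 (add 5h to convert from UTC-5).
Farrukh ∩ Vera: 08:10-12:25.
Farrukh ∩ Vera ∩ Alice: 08:10-12:25.
Farrukh ∩ Vera ∩ Alice ∩ Tomás: 08:25-12:25.
Farrukh ∩ Vera ∩ Alice ∩ Tomás ∩ Uma: 08:25-12:25.
Farrukh ∩ Vera ∩ Alice ∩ Tomás ∩ Uma ∩ Sven: 08:25-12:25.
The first common window of at least 45 minutes is 08:25-12:25, so the earliest start is 08:25.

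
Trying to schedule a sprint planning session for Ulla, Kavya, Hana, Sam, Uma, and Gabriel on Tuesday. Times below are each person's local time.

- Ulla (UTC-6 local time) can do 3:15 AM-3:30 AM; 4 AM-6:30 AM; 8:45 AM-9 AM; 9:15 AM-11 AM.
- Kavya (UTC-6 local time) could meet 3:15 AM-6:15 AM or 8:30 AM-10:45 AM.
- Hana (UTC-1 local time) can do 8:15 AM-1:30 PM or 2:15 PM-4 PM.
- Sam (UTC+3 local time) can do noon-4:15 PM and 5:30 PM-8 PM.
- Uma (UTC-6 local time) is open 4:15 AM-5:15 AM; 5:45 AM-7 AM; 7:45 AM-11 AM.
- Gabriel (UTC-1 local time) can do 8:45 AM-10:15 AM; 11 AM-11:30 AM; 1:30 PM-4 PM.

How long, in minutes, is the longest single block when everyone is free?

Ulla in UTC: 09:15-09:30, 10:00-12:30, 14:45-15:00, 15:15-17:00 (add 6h to convert from UTC-6).
Kavya in UTC: 09:15-12:15, 14:30-16:45 (add 6h to convert from UTC-6).
Hana in UTC: 09:15-14:30, 15:15-17:00 (add 1h to convert from UTC-1).
Sam in UTC: 09:00-13:15, 14:30-17:00 (subtract 3h to convert from UTC+3).
Uma in UTC: 10:15-11:15, 11:45-13:00, 13:45-17:00 (add 6h to convert from UTC-6).
Gabriel in UTC: 09:45-11:15, 12:00-12:30, 14:30-17:00 (add 1h to convert from UTC-1).
Ulla ∩ Kavya: 09:15-09:30, 10:00-12:15, 14:45-15:00, 15:15-16:45.
Ulla ∩ Kavya ∩ Hana: 09:15-09:30, 10:00-12:15, 15:15-16:45.
Ulla ∩ Kavya ∩ Hana ∩ Sam: 09:15-09:30, 10:00-12:15, 15:15-16:45.
Ulla ∩ Kavya ∩ Hana ∩ Sam ∩ Uma: 10:15-11:15, 11:45-12:15, 15:15-16:45.
Ulla ∩ Kavya ∩ Hana ∩ Sam ∩ Uma ∩ Gabriel: 10:15-11:15, 12:00-12:15, 15:15-16:45.
The longest is 15:15-16:45 at 90 minutes.

90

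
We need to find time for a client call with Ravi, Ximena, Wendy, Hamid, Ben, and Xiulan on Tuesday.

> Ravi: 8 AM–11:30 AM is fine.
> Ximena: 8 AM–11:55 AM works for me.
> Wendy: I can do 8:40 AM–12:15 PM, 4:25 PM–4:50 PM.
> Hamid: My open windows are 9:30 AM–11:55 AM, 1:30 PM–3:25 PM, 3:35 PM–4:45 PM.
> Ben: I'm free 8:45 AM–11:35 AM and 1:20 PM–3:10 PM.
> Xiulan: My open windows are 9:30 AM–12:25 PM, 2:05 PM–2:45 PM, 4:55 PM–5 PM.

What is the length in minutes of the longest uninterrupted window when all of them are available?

120

Ravi ∩ Ximena: 08:00-11:30.
Ravi ∩ Ximena ∩ Wendy: 08:40-11:30.
Ravi ∩ Ximena ∩ Wendy ∩ Hamid: 09:30-11:30.
Ravi ∩ Ximena ∩ Wendy ∩ Hamid ∩ Ben: 09:30-11:30.
Ravi ∩ Ximena ∩ Wendy ∩ Hamid ∩ Ben ∩ Xiulan: 09:30-11:30.
The longest is 09:30-11:30 at 120 minutes.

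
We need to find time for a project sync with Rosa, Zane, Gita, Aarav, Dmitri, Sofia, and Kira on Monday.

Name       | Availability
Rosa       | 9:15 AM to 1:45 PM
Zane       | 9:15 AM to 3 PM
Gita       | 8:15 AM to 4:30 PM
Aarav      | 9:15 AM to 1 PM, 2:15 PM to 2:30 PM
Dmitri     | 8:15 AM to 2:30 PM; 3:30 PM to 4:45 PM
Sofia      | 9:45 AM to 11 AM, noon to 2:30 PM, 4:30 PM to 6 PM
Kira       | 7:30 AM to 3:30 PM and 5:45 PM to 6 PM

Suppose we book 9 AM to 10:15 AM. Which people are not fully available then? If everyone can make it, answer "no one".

Aarav, Rosa, Sofia, Zane

Rosa: not fully free for 09:00-10:15. Zane: not fully free for 09:00-10:15. Gita: free for 09:00-10:15. Aarav: not fully free for 09:00-10:15. Dmitri: free for 09:00-10:15. Sofia: not fully free for 09:00-10:15. Kira: free for 09:00-10:15.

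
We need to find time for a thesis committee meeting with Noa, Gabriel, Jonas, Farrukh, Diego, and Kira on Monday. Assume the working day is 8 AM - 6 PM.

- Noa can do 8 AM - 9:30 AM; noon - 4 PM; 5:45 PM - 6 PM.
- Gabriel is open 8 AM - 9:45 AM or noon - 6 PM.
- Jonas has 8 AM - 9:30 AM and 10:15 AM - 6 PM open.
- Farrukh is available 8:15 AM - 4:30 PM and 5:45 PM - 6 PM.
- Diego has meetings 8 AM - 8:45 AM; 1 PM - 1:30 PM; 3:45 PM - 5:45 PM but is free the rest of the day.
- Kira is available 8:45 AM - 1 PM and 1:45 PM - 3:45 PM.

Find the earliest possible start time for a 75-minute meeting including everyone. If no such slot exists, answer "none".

13:45

Noa free: 08:00-09:30, 12:00-16:00, 17:45-18:00.
Gabriel free: 08:00-09:45, 12:00-18:00.
Jonas free: 08:00-09:30, 10:15-18:00.
Farrukh free: 08:15-16:30, 17:45-18:00.
Diego free: 08:45-13:00, 13:30-15:45, 17:45-18:00 (invert busy blocks within the working day).
Kira free: 08:45-13:00, 13:45-15:45.
Noa ∩ Gabriel: 08:00-09:30, 12:00-16:00, 17:45-18:00.
Noa ∩ Gabriel ∩ Jonas: 08:00-09:30, 12:00-16:00, 17:45-18:00.
Noa ∩ Gabriel ∩ Jonas ∩ Farrukh: 08:15-09:30, 12:00-16:00, 17:45-18:00.
Noa ∩ Gabriel ∩ Jonas ∩ Farrukh ∩ Diego: 08:45-09:30, 12:00-13:00, 13:30-15:45, 17:45-18:00.
Noa ∩ Gabriel ∩ Jonas ∩ Farrukh ∩ Diego ∩ Kira: 08:45-09:30, 12:00-13:00, 13:45-15:45.
The first common window of at least 75 minutes is 13:45-15:45, so the earliest start is 13:45.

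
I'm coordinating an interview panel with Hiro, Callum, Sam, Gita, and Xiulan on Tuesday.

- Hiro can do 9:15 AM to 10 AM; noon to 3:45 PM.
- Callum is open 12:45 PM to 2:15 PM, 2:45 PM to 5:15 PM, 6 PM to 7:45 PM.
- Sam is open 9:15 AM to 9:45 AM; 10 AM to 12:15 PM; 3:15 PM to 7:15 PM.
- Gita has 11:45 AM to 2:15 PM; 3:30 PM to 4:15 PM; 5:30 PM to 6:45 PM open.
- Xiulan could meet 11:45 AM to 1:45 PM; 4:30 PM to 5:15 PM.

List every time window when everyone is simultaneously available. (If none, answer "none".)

none

Hiro ∩ Callum: 12:45-14:15, 14:45-15:45.
Hiro ∩ Callum ∩ Sam: 15:15-15:45.
Hiro ∩ Callum ∩ Sam ∩ Gita: 15:30-15:45.
Hiro ∩ Callum ∩ Sam ∩ Gita ∩ Xiulan: ∅.
There is no time when everyone is free.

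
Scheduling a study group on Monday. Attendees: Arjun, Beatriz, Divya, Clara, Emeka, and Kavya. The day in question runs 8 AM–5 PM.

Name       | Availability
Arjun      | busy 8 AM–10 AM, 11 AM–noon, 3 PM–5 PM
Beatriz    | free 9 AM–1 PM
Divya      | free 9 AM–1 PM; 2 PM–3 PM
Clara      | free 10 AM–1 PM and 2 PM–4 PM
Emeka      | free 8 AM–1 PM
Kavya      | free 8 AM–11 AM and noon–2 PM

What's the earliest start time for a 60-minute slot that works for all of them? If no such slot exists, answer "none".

Arjun free: 10:00-11:00, 12:00-15:00 (invert busy blocks within the working day).
Beatriz free: 09:00-13:00.
Divya free: 09:00-13:00, 14:00-15:00.
Clara free: 10:00-13:00, 14:00-16:00.
Emeka free: 08:00-13:00.
Kavya free: 08:00-11:00, 12:00-14:00.
Arjun ∩ Beatriz: 10:00-11:00, 12:00-13:00.
Arjun ∩ Beatriz ∩ Divya: 10:00-11:00, 12:00-13:00.
Arjun ∩ Beatriz ∩ Divya ∩ Clara: 10:00-11:00, 12:00-13:00.
Arjun ∩ Beatriz ∩ Divya ∩ Clara ∩ Emeka: 10:00-11:00, 12:00-13:00.
Arjun ∩ Beatriz ∩ Divya ∩ Clara ∩ Emeka ∩ Kavya: 10:00-11:00, 12:00-13:00.
Those are the intersection windows.
The first common window of at least 60 minutes is 10:00-11:00, so the earliest start is 10:00.

10:00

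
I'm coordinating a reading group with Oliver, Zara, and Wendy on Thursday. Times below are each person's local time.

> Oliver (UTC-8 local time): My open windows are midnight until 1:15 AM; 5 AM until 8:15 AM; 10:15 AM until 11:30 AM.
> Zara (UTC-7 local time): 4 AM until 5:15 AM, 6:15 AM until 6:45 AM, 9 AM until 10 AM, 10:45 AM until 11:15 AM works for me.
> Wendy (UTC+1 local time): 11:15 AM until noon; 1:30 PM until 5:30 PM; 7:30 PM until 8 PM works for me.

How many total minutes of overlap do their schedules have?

Oliver in UTC: 08:00-09:15, 13:00-16:15, 18:15-19:30 (add 8h to convert from UTC-8).
Zara in UTC: 11:00-12:15, 13:15-13:45, 16:00-17:00, 17:45-18:15 (add 7h to convert from UTC-7).
Wendy in UTC: 10:15-11:00, 12:30-16:30, 18:30-19:00 (subtract 1h to convert from UTC+1).
Oliver ∩ Zara: 13:15-13:45, 16:00-16:15.
Oliver ∩ Zara ∩ Wendy: 13:15-13:45, 16:00-16:15.
Summing the common windows: 30 + 15 = 45 minutes.

45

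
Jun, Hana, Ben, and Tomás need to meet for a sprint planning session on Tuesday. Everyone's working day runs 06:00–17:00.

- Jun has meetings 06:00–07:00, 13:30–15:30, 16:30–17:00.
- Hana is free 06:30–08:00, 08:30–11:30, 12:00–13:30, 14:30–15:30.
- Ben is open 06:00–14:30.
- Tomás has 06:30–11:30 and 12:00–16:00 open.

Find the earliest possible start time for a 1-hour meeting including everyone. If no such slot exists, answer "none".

07:00

Jun free: 07:00-13:30, 15:30-16:30 (invert busy blocks within the working day).
Hana free: 06:30-08:00, 08:30-11:30, 12:00-13:30, 14:30-15:30.
Ben free: 06:00-14:30.
Tomás free: 06:30-11:30, 12:00-16:00.
Jun ∩ Hana: 07:00-08:00, 08:30-11:30, 12:00-13:30.
Jun ∩ Hana ∩ Ben: 07:00-08:00, 08:30-11:30, 12:00-13:30.
Jun ∩ Hana ∩ Ben ∩ Tomás: 07:00-08:00, 08:30-11:30, 12:00-13:30.
The first common window of at least 60 minutes is 07:00-08:00, so the earliest start is 07:00.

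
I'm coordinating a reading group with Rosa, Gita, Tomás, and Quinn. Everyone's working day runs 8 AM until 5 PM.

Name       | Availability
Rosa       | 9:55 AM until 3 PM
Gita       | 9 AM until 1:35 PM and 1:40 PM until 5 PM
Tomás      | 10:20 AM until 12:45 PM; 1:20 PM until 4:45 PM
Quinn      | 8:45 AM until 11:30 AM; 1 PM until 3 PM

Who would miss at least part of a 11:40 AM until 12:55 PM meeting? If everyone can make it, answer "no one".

Rosa: free for 11:40-12:55. Gita: free for 11:40-12:55. Tomás: not fully free for 11:40-12:55. Quinn: not fully free for 11:40-12:55.

Quinn, Tomás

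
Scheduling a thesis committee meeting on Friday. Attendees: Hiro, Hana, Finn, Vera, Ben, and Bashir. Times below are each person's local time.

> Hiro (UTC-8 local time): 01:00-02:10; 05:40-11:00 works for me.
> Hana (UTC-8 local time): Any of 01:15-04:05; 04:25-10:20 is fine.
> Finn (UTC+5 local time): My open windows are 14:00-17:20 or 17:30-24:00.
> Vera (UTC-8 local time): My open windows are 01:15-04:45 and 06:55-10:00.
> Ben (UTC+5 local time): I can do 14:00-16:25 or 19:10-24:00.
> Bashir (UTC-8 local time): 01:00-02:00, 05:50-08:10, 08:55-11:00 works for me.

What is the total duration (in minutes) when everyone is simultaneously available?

185

Hiro in UTC: 09:00-10:10, 13:40-19:00 (add 8h to convert from UTC-8).
Hana in UTC: 09:15-12:05, 12:25-18:20 (add 8h to convert from UTC-8).
Finn in UTC: 09:00-12:20, 12:30-19:00 (subtract 5h to convert from UTC+5).
Vera in UTC: 09:15-12:45, 14:55-18:00 (add 8h to convert from UTC-8).
Ben in UTC: 09:00-11:25, 14:10-19:00 (subtract 5h to convert from UTC+5).
Bashir in UTC: 09:00-10:00, 13:50-16:10, 16:55-19:00 (add 8h to convert from UTC-8).
Hiro ∩ Hana: 09:15-10:10, 13:40-18:20.
Hiro ∩ Hana ∩ Finn: 09:15-10:10, 13:40-18:20.
Hiro ∩ Hana ∩ Finn ∩ Vera: 09:15-10:10, 14:55-18:00.
Hiro ∩ Hana ∩ Finn ∩ Vera ∩ Ben: 09:15-10:10, 14:55-18:00.
Hiro ∩ Hana ∩ Finn ∩ Vera ∩ Ben ∩ Bashir: 09:15-10:00, 14:55-16:10, 16:55-18:00.
Those are the intersection windows.
Summing the common windows: 45 + 75 + 65 = 185 minutes.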